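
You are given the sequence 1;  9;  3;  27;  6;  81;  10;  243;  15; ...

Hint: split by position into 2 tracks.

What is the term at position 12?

2187

Odd-indexed and even-indexed terms follow separate rules.
Track A: 1, 3, 6, 10, 15. Triangular numbers n(n+1)/2 for n = 1, 2, ….
Track B: 9, 27, 81, 243. Successive powers of 3.
Position 12 → track B, term 6 = 2187.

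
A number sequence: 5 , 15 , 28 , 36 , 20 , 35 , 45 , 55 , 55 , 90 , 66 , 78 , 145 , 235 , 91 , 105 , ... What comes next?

Reading positions in blocks of 4 reveals the pattern AABB — 2 tracks woven together.
Stream A = 5, 15, 20, 35, 55, 90, 145, 235: a Fibonacci-like recurrence a_n = a_{n-1} + a_{n-2}.
Stream B = 28, 36, 45, 55, 66, 78, 91, 105: the triangular numbers T_7, T_8, ….
Position 17 → stream A, term 9 = 380.

380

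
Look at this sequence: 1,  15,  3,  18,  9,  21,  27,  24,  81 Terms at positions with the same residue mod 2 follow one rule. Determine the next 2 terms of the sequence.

27, 243

The terms cycle through 2 interleaved subsequences.
Track A: 1, 3, 9, 27, 81 (powers of 3).
Track B: 15, 18, 21, 24 (adding 3 each time).
Position 10 falls in track B as its term 5, giving 27.
Term 11 comes from track A (its 6th entry): 243.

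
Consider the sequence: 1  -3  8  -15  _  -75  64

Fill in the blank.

27

Taking every 2nd term gives 2 separate tracks.
Stream A: 1, 8, ?, 64 — perfect cubes starting at 1³.
Stream B: -3, -15, -75 — a geometric progression (common ratio 5).
Stream A's pattern makes the blank 27.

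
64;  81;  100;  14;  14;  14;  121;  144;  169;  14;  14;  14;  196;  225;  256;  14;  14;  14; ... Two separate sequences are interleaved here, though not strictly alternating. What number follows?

289

The slot pattern repeats as AAABBB (period 6), so there are 2 interleaved tracks.
Stream A = 64, 81, 100, 121, 144, 169, 196, 225, 256: the squares 8², 9², 10², ….
Stream B = 14, 14, 14, 14, 14, 14, 14, 14, 14: always 14.
Term 19 comes from stream A (its 10th entry): 289.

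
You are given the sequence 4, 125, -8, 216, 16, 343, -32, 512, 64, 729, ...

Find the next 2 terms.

-128, 1000

Positions 1, 3, 5, … form one subsequence and positions 2, 4, 6, … form another.
Subsequence A: 4, -8, 16, -32, 64 — a geometric progression (common ratio -2).
Subsequence B: 125, 216, 343, 512, 729 — the cubes 5³, 6³, 7³, ….
Position 11 → subsequence A, term 6 = -128.
Position 12 → subsequence B, term 6 = 1000.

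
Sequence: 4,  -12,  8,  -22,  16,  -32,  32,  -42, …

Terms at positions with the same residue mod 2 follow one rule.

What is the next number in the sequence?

Positions 1, 3, 5, … form one subsequence and positions 2, 4, 6, … form another.
Subsequence A: 4, 8, 16, 32 — powers of 2.
Subsequence B: -12, -22, -32, -42 — linear: a_n = -2 − 10·n.
The 9th slot belongs to subsequence A; its 5th term is 64.

64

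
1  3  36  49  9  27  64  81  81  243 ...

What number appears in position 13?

729

Reading positions in blocks of 4 reveals the pattern AABB — 2 tracks woven together.
Subsequence A is 1, 3, 9, 27, 81, 243, which is successive powers of 3.
Subsequence B is 36, 49, 64, 81, which is consecutive squares n² from n = 6.
Term 13 comes from subsequence A (its 7th entry): 729.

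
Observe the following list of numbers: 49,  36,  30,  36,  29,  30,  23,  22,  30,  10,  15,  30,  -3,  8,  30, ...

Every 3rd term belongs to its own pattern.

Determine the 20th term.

Split by position mod 3 into 3 tracks.
Track A is 49, 36, 23, 10, -3, which is arithmetic, step −13.
Track B is 36, 29, 22, 15, 8, which is arithmetic with common difference −7.
Track C is 30, 30, 30, 30, 30, which is always 30.
The 20th slot belongs to track B; its 7th term is -6.

-6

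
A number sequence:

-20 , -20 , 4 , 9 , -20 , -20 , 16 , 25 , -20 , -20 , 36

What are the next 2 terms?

Reading positions in blocks of 4 reveals the pattern AABB — 2 tracks woven together.
Subsequence A is -20, -20, -20, -20, -20, -20, which is always -20.
Subsequence B is 4, 9, 16, 25, 36, which is perfect squares starting at 2².
The 12th slot belongs to subsequence B; its 6th term is 49.
Position 13 falls in subsequence A as its term 7, giving -20.

49, -20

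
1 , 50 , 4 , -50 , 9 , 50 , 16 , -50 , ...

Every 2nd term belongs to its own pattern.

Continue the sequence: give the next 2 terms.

Split by position mod 2 into 2 tracks.
Stream A = 1, 4, 9, 16: the squares 1², 2², 3², ….
Stream B = 50, -50, 50, -50: the oscillation 50·(−1)^(n+1).
Term 9 comes from stream A (its 5th entry): 25.
The 10th slot belongs to stream B; its 5th term is 50.

25, 50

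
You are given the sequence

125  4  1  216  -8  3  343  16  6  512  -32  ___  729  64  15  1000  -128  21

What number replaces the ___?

10

The terms cycle through 3 interleaved subsequences.
Subsequence A is 125, 216, 343, 512, 729, 1000, which is consecutive cubes n³ from n = 5.
Subsequence B is 4, -8, 16, -32, 64, -128, which is geometric, ×-2 each step.
Subsequence C is 1, 3, 6, ?, 15, 21, which is triangular numbers starting at T_1.
Filling subsequence C at index 4 by its rule yields 10.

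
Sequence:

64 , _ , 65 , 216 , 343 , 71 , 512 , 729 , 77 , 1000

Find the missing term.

Positions follow the repeating pattern AAB; grouping by letter gives 2 tracks.
Stream A = 64, ?, 216, 343, 512, 729, 1000: perfect cubes starting at 4³.
Stream B = 65, 71, 77: arithmetic, step +6.
So the missing entry in stream A is 125.

125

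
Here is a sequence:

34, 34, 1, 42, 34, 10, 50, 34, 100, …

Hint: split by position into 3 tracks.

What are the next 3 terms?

Read the sequence 3 terms at a time; column i is its own pattern.
Subsequence A: 34, 42, 50. Arithmetic with common difference +8.
Subsequence B: 34, 34, 34. Constant 34.
Subsequence C: 1, 10, 100. Powers 10^0, 10^1, 10^2, ….
Position 10 falls in subsequence A as its term 4, giving 58.
Position 11 falls in subsequence B as its term 4, giving 34.
Term 12 comes from subsequence C (its 4th entry): 1000.

58, 34, 1000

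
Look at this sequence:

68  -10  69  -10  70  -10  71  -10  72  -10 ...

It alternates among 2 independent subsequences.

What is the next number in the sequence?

73

Taking every 2nd term gives 2 separate tracks.
Track A: 68, 69, 70, 71, 72 — arithmetic, step +1.
Track B: -10, -10, -10, -10, -10 — the constant sequence -10.
Position 11 falls in track A as its term 6, giving 73.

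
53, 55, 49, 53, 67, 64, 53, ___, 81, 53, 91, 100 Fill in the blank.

Split by position mod 3: positions 1, 4, 7, … form one track, and each other residue class forms its own.
Subsequence A = 53, 53, 53, 53: the constant sequence 53.
Subsequence B = 55, 67, ?, 91: linear: a_n = 43 + 12·n.
Subsequence C = 49, 64, 81, 100: perfect squares starting at 7².
So the missing entry in subsequence B is 79.

79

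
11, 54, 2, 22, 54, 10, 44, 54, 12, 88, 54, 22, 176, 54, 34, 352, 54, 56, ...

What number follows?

704

Read the sequence 3 terms at a time; column i is its own pattern.
Track A: 11, 22, 44, 88, 176, 352 — a geometric progression (common ratio 2).
Track B: 54, 54, 54, 54, 54, 54 — always 54.
Track C: 2, 10, 12, 22, 34, 56 — Fibonacci-style (each term is the sum of the two before it).
Term 19 comes from track A (its 7th entry): 704.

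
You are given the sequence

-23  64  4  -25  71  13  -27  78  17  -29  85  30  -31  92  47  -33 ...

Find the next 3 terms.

Split by position mod 3: positions 1, 4, 7, … form one track, and each other residue class forms its own.
Track A = -23, -25, -27, -29, -31, -33: arithmetic with common difference −2.
Track B = 64, 71, 78, 85, 92: arithmetic with common difference +7.
Track C = 4, 13, 17, 30, 47: Fibonacci-style (each term is the sum of the two before it).
Position 17 falls in track B as its term 6, giving 99.
Position 18 → track C, term 6 = 77.
The 19th slot belongs to track A; its 7th term is -35.

99, 77, -35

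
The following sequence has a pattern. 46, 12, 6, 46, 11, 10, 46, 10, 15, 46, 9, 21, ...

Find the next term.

46

Taking every 3rd term gives 3 separate tracks.
Track A = 46, 46, 46, 46: the constant sequence 46.
Track B = 12, 11, 10, 9: linear: a_n = 13 − n.
Track C = 6, 10, 15, 21: the triangular numbers T_3, T_4, ….
Position 13 → track A, term 5 = 46.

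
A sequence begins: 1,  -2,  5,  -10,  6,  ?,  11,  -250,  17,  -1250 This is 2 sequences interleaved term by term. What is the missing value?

-50

Split by position mod 2 into 2 tracks.
Track A: 1, 5, 6, 11, 17 — each term equals the sum of the previous two.
Track B: -2, -10, ?, -250, -1250 — a geometric progression (common ratio 5).
The gap is track B's term 3; the rule gives -50.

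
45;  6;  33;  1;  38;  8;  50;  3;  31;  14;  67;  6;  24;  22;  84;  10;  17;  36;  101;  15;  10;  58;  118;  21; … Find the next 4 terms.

Split by position mod 4 into 4 tracks.
Stream A: 45, 38, 31, 24, 17, 10 — arithmetic, step −7.
Stream B: 6, 8, 14, 22, 36, 58 — each term equals the sum of the previous two.
Stream C: 33, 50, 67, 84, 101, 118 — adding 17 each time.
Stream D: 1, 3, 6, 10, 15, 21 — the triangular numbers T_1, T_2, ….
The 25th slot belongs to stream A; its 7th term is 3.
Term 26 comes from stream B (its 7th entry): 94.
Position 27 → stream C, term 7 = 135.
Term 28 comes from stream D (its 7th entry): 28.

3, 94, 135, 28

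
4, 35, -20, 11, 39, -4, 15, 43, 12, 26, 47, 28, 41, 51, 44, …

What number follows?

67

Read the sequence 3 terms at a time; column i is its own pattern.
Stream A = 4, 11, 15, 26, 41: a Fibonacci-like recurrence a_n = a_{n-1} + a_{n-2}.
Stream B = 35, 39, 43, 47, 51: linear: a_n = 31 + 4·n.
Stream C = -20, -4, 12, 28, 44: adding 16 each time.
Position 16 falls in stream A as its term 6, giving 67.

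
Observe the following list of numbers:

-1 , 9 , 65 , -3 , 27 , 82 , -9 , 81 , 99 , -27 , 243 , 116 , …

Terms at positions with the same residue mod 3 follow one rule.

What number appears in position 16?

-243

Split by position mod 3 into 3 tracks.
Track A: -1, -3, -9, -27 (geometric with ratio 3).
Track B: 9, 27, 81, 243 (powers of 3).
Track C: 65, 82, 99, 116 (arithmetic with common difference +17).
The 16th slot belongs to track A; its 6th term is -243.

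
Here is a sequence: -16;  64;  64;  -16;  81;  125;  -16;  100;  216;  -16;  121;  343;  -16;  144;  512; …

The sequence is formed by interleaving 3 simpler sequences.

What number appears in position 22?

-16

Split by position mod 3 into 3 tracks.
Stream A: -16, -16, -16, -16, -16. Constant -16.
Stream B: 64, 81, 100, 121, 144. Consecutive squares n² from n = 8.
Stream C: 64, 125, 216, 343, 512. The cubes 4³, 5³, 6³, ….
Term 22 comes from stream A (its 8th entry): -16.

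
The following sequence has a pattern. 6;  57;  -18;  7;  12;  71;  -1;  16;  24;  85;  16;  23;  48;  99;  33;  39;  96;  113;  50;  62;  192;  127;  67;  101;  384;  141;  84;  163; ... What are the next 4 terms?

768, 155, 101, 264

Taking every 4th term gives 4 separate tracks.
Track A: 6, 12, 24, 48, 96, 192, 384. Multiplying by 2 each time.
Track B: 57, 71, 85, 99, 113, 127, 141. Adding 14 each time.
Track C: -18, -1, 16, 33, 50, 67, 84. Adding 17 each time.
Track D: 7, 16, 23, 39, 62, 101, 163. Fibonacci-style (each term is the sum of the two before it).
Position 29 → track A, term 8 = 768.
Position 30 falls in track B as its term 8, giving 155.
Position 31 → track C, term 8 = 101.
The 32nd slot belongs to track D; its 8th term is 264.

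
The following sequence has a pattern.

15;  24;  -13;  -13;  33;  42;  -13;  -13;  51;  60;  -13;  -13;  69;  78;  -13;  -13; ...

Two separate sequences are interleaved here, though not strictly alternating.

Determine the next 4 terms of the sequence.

The slot pattern repeats as AABB (period 4), so there are 2 interleaved tracks.
Track A = 15, 24, 33, 42, 51, 60, 69, 78: adding 9 each time.
Track B = -13, -13, -13, -13, -13, -13, -13, -13: constant -13.
Term 17 comes from track A (its 9th entry): 87.
Position 18 falls in track A as its term 10, giving 96.
Position 19 → track B, term 9 = -13.
Position 20 falls in track B as its term 10, giving -13.

87, 96, -13, -13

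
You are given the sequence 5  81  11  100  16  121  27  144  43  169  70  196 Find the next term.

Odd-indexed and even-indexed terms follow separate rules.
Track A: 5, 11, 16, 27, 43, 70 — each term equals the sum of the previous two.
Track B: 81, 100, 121, 144, 169, 196 — consecutive squares n² from n = 9.
The 13th slot belongs to track A; its 7th term is 113.

113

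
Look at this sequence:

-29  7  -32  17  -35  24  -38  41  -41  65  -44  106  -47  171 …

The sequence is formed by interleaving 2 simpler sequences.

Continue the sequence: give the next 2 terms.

The terms cycle through 2 interleaved subsequences.
Stream A: -29, -32, -35, -38, -41, -44, -47 — subtracting 3 each time.
Stream B: 7, 17, 24, 41, 65, 106, 171 — each term equals the sum of the previous two.
Position 15 falls in stream A as its term 8, giving -50.
Position 16 → stream B, term 8 = 277.

-50, 277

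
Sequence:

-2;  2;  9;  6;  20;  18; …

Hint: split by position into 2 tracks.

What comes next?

Positions 1, 3, 5, … form one subsequence and positions 2, 4, 6, … form another.
Track A is -2, 9, 20, which is arithmetic with common difference +11.
Track B is 2, 6, 18, which is multiplying by 3 each time.
Term 7 comes from track A (its 4th entry): 31.

31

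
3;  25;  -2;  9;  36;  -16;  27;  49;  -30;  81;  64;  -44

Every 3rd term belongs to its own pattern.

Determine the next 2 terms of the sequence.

Split by position mod 3 into 3 tracks.
Stream A: 3, 9, 27, 81 — successive powers of 3.
Stream B: 25, 36, 49, 64 — the squares 5², 6², 7², ….
Stream C: -2, -16, -30, -44 — linear: a_n = 12 − 14·n.
Position 13 → stream A, term 5 = 243.
Position 14 falls in stream B as its term 5, giving 81.

243, 81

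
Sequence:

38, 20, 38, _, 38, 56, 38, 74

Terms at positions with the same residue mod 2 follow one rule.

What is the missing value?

38

The terms cycle through 2 interleaved subsequences.
Stream A: 38, 38, 38, 38. Constant 38.
Stream B: 20, ?, 56, 74. Arithmetic, step +18.
The gap is stream B's term 2; the rule gives 38.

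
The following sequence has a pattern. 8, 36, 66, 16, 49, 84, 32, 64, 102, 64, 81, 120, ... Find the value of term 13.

The terms cycle through 3 interleaved subsequences.
Stream A: 8, 16, 32, 64. Successive powers of 2.
Stream B: 36, 49, 64, 81. Consecutive squares n² from n = 6.
Stream C: 66, 84, 102, 120. Adding 18 each time.
Position 13 → stream A, term 5 = 128.

128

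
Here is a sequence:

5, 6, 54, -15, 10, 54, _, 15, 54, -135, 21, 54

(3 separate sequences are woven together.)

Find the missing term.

Split by position mod 3 into 3 tracks.
Subsequence A: 5, -15, ?, -135 (a geometric progression (common ratio -3)).
Subsequence B: 6, 10, 15, 21 (triangular numbers starting at T_3).
Subsequence C: 54, 54, 54, 54 (the constant sequence 54).
Subsequence A's pattern makes the blank 45.

45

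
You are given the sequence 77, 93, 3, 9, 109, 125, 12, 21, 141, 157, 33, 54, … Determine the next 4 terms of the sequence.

173, 189, 87, 141

The slot pattern repeats as AABB (period 4), so there are 2 interleaved tracks.
Track A is 77, 93, 109, 125, 141, 157, which is arithmetic with common difference +16.
Track B is 3, 9, 12, 21, 33, 54, which is Fibonacci-style (each term is the sum of the two before it).
Term 13 comes from track A (its 7th entry): 173.
Term 14 comes from track A (its 8th entry): 189.
The 15th slot belongs to track B; its 7th term is 87.
The 16th slot belongs to track B; its 8th term is 141.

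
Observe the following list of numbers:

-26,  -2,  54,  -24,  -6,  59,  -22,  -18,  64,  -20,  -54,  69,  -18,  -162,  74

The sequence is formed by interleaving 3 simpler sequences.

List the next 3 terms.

Taking every 3rd term gives 3 separate tracks.
Track A: -26, -24, -22, -20, -18 — adding 2 each time.
Track B: -2, -6, -18, -54, -162 — geometric, ×3 each step.
Track C: 54, 59, 64, 69, 74 — linear: a_n = 49 + 5·n.
The 16th slot belongs to track A; its 6th term is -16.
Position 17 falls in track B as its term 6, giving -486.
Position 18 → track C, term 6 = 79.

-16, -486, 79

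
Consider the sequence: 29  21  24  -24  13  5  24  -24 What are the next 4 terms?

-3, -11, 24, -24

Positions follow the repeating pattern AABB; grouping by letter gives 2 tracks.
Subsequence A is 29, 21, 13, 5, which is linear: a_n = 37 − 8·n.
Subsequence B is 24, -24, 24, -24, which is the oscillation 24·(−1)^(n+1).
Position 9 → subsequence A, term 5 = -3.
Term 10 comes from subsequence A (its 6th entry): -11.
The 11th slot belongs to subsequence B; its 5th term is 24.
Position 12 falls in subsequence B as its term 6, giving -24.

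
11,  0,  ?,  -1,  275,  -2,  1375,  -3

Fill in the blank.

The terms cycle through 2 interleaved subsequences.
Track A: 11, ?, 275, 1375 — geometric, ×5 each step.
Track B: 0, -1, -2, -3 — subtracting 1 each time.
Track A's pattern makes the blank 55.

55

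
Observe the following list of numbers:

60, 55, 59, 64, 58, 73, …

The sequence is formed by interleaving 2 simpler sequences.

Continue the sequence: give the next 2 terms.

57, 82

The terms cycle through 2 interleaved subsequences.
Track A: 60, 59, 58 — arithmetic with common difference −1.
Track B: 55, 64, 73 — arithmetic with common difference +9.
Position 7 falls in track A as its term 4, giving 57.
Position 8 falls in track B as its term 4, giving 82.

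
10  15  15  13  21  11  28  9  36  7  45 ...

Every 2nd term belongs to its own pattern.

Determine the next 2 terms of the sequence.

The terms cycle through 2 interleaved subsequences.
Stream A is 10, 15, 21, 28, 36, 45, which is the triangular numbers T_4, T_5, ….
Stream B is 15, 13, 11, 9, 7, which is subtracting 2 each time.
Term 12 comes from stream B (its 6th entry): 5.
Term 13 comes from stream A (its 7th entry): 55.

5, 55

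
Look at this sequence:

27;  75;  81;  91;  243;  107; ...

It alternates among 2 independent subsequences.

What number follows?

Odd-indexed and even-indexed terms follow separate rules.
Track A: 27, 81, 243 — powers 3^3, 3^4, 3^5, ….
Track B: 75, 91, 107 — arithmetic with common difference +16.
Position 7 → track A, term 4 = 729.

729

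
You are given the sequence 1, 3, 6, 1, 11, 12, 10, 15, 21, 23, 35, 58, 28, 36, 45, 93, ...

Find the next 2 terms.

Positions follow the repeating pattern AAABBB; grouping by letter gives 2 tracks.
Stream A is 1, 3, 6, 10, 15, 21, 28, 36, 45, which is triangular numbers n(n+1)/2 for n = 1, 2, ….
Stream B is 1, 11, 12, 23, 35, 58, 93, which is a Fibonacci-like recurrence a_n = a_{n-1} + a_{n-2}.
The 17th slot belongs to stream B; its 8th term is 151.
Position 18 falls in stream B as its term 9, giving 244.

151, 244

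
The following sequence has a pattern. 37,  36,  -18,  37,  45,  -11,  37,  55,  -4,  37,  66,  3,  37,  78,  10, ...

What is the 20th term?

Read the sequence 3 terms at a time; column i is its own pattern.
Track A: 37, 37, 37, 37, 37 — the constant sequence 37.
Track B: 36, 45, 55, 66, 78 — triangular numbers n(n+1)/2 for n = 8, 9, ….
Track C: -18, -11, -4, 3, 10 — arithmetic, step +7.
The 20th slot belongs to track B; its 7th term is 105.

105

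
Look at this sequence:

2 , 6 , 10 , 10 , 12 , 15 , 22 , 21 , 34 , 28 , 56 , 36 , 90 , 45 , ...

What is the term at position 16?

Positions 1, 3, 5, … form one subsequence and positions 2, 4, 6, … form another.
Subsequence A: 2, 10, 12, 22, 34, 56, 90 — a Fibonacci-like recurrence a_n = a_{n-1} + a_{n-2}.
Subsequence B: 6, 10, 15, 21, 28, 36, 45 — triangular numbers starting at T_3.
Position 16 falls in subsequence B as its term 8, giving 55.

55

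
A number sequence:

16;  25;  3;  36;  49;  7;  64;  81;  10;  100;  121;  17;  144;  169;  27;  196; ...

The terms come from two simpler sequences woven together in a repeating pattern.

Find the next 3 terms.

The slot pattern repeats as AAB (period 3), so there are 2 interleaved tracks.
Track A = 16, 25, 36, 49, 64, 81, 100, 121, 144, 169, 196: the squares 4², 5², 6², ….
Track B = 3, 7, 10, 17, 27: Fibonacci-style (each term is the sum of the two before it).
Position 17 → track A, term 12 = 225.
Term 18 comes from track B (its 6th entry): 44.
Term 19 comes from track A (its 13th entry): 256.

225, 44, 256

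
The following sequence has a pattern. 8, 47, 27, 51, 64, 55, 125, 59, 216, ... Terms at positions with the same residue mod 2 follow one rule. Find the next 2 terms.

Split by position mod 2 into 2 tracks.
Track A: 8, 27, 64, 125, 216 — perfect cubes starting at 2³.
Track B: 47, 51, 55, 59 — adding 4 each time.
Term 10 comes from track B (its 5th entry): 63.
Position 11 → track A, term 6 = 343.

63, 343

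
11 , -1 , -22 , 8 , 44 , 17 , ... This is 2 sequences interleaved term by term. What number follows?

-88

Odd-indexed and even-indexed terms follow separate rules.
Subsequence A: 11, -22, 44 — a geometric progression (common ratio -2).
Subsequence B: -1, 8, 17 — adding 9 each time.
Position 7 → subsequence A, term 4 = -88.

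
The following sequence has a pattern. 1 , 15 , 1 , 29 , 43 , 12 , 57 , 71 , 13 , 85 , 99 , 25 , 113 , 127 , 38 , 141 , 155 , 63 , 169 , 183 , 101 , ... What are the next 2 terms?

197, 211

Positions follow the repeating pattern AAB; grouping by letter gives 2 tracks.
Track A: 1, 15, 29, 43, 57, 71, 85, 99, 113, 127, 141, 155, 169, 183 (adding 14 each time).
Track B: 1, 12, 13, 25, 38, 63, 101 (each term equals the sum of the previous two).
Position 22 falls in track A as its term 15, giving 197.
Term 23 comes from track A (its 16th entry): 211.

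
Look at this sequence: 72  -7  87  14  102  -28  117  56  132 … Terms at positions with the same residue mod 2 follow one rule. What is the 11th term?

147

Positions 1, 3, 5, … form one subsequence and positions 2, 4, 6, … form another.
Stream A: 72, 87, 102, 117, 132. Arithmetic with common difference +15.
Stream B: -7, 14, -28, 56. Geometric with ratio -2.
The 11th slot belongs to stream A; its 6th term is 147.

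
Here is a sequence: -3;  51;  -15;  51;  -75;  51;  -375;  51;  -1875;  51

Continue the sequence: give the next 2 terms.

The terms cycle through 2 interleaved subsequences.
Track A = -3, -15, -75, -375, -1875: geometric, ×5 each step.
Track B = 51, 51, 51, 51, 51: constant 51.
Position 11 falls in track A as its term 6, giving -9375.
Term 12 comes from track B (its 6th entry): 51.

-9375, 51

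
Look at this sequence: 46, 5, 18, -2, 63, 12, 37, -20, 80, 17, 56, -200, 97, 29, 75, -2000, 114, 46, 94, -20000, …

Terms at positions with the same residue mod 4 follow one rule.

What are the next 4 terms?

131, 75, 113, -200000

Taking every 4th term gives 4 separate tracks.
Subsequence A: 46, 63, 80, 97, 114. Arithmetic, step +17.
Subsequence B: 5, 12, 17, 29, 46. Fibonacci-style (each term is the sum of the two before it).
Subsequence C: 18, 37, 56, 75, 94. Linear: a_n = -1 + 19·n.
Subsequence D: -2, -20, -200, -2000, -20000. Multiplying by 10 each time.
Position 21 → subsequence A, term 6 = 131.
Position 22 → subsequence B, term 6 = 75.
Position 23 → subsequence C, term 6 = 113.
Term 24 comes from subsequence D (its 6th entry): -200000.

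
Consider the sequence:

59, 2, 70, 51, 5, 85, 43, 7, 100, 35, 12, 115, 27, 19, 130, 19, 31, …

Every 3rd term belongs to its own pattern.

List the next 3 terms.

The terms cycle through 3 interleaved subsequences.
Subsequence A: 59, 51, 43, 35, 27, 19 — subtracting 8 each time.
Subsequence B: 2, 5, 7, 12, 19, 31 — a Fibonacci-like recurrence a_n = a_{n-1} + a_{n-2}.
Subsequence C: 70, 85, 100, 115, 130 — adding 15 each time.
Position 18 falls in subsequence C as its term 6, giving 145.
Position 19 → subsequence A, term 7 = 11.
Position 20 → subsequence B, term 7 = 50.

145, 11, 50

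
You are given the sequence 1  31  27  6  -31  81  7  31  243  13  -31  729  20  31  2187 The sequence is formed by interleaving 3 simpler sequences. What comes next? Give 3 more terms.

The terms cycle through 3 interleaved subsequences.
Stream A: 1, 6, 7, 13, 20 — each term equals the sum of the previous two.
Stream B: 31, -31, 31, -31, 31 — alternating ±31.
Stream C: 27, 81, 243, 729, 2187 — powers 3^3, 3^4, 3^5, ….
Term 16 comes from stream A (its 6th entry): 33.
Position 17 falls in stream B as its term 6, giving -31.
Position 18 → stream C, term 6 = 6561.

33, -31, 6561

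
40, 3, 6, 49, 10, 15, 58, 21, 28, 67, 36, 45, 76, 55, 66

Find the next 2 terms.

85, 78

Reading positions in blocks of 3 reveals the pattern ABB — 2 tracks woven together.
Track A: 40, 49, 58, 67, 76 (arithmetic with common difference +9).
Track B: 3, 6, 10, 15, 21, 28, 36, 45, 55, 66 (the triangular numbers T_2, T_3, …).
The 16th slot belongs to track A; its 6th term is 85.
The 17th slot belongs to track B; its 11th term is 78.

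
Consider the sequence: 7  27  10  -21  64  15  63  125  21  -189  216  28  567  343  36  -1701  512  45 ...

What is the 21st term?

55

The terms cycle through 3 interleaved subsequences.
Subsequence A: 7, -21, 63, -189, 567, -1701 — geometric, ×-3 each step.
Subsequence B: 27, 64, 125, 216, 343, 512 — the cubes 3³, 4³, 5³, ….
Subsequence C: 10, 15, 21, 28, 36, 45 — triangular numbers n(n+1)/2 for n = 4, 5, ….
Term 21 comes from subsequence C (its 7th entry): 55.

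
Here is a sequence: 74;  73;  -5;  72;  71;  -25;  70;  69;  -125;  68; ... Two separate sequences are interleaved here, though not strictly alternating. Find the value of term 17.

63

Reading positions in blocks of 3 reveals the pattern AAB — 2 tracks woven together.
Subsequence A: 74, 73, 72, 71, 70, 69, 68 (linear: a_n = 75 − n).
Subsequence B: -5, -25, -125 (geometric, ×5 each step).
The 17th slot belongs to subsequence A; its 12th term is 63.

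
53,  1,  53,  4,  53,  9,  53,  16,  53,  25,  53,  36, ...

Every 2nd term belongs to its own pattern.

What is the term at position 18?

81

Odd-indexed and even-indexed terms follow separate rules.
Track A: 53, 53, 53, 53, 53, 53 (constant 53).
Track B: 1, 4, 9, 16, 25, 36 (the squares 1², 2², 3², …).
The 18th slot belongs to track B; its 9th term is 81.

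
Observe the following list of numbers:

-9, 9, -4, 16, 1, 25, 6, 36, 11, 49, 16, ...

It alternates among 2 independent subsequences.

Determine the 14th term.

81

Taking every 2nd term gives 2 separate tracks.
Track A: -9, -4, 1, 6, 11, 16 (arithmetic with common difference +5).
Track B: 9, 16, 25, 36, 49 (consecutive squares n² from n = 3).
The 14th slot belongs to track B; its 7th term is 81.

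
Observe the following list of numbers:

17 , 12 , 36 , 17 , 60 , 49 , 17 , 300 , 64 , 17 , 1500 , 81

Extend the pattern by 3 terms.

Taking every 3rd term gives 3 separate tracks.
Stream A: 17, 17, 17, 17 (the constant sequence 17).
Stream B: 12, 60, 300, 1500 (geometric with ratio 5).
Stream C: 36, 49, 64, 81 (perfect squares starting at 6²).
Term 13 comes from stream A (its 5th entry): 17.
Term 14 comes from stream B (its 5th entry): 7500.
The 15th slot belongs to stream C; its 5th term is 100.

17, 7500, 100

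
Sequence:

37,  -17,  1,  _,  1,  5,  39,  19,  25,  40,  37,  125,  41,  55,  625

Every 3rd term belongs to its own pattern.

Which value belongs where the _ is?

Split by position mod 3: positions 1, 4, 7, … form one track, and each other residue class forms its own.
Track A is 37, ?, 39, 40, 41, which is linear: a_n = 36 + n.
Track B is -17, 1, 19, 37, 55, which is adding 18 each time.
Track C is 1, 5, 25, 125, 625, which is successive powers of 5.
So the missing entry in track A is 38.

38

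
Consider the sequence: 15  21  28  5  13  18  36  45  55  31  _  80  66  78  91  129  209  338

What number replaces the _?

49

Reading positions in blocks of 6 reveals the pattern AAABBB — 2 tracks woven together.
Track A = 15, 21, 28, 36, 45, 55, 66, 78, 91: triangular numbers n(n+1)/2 for n = 5, 6, ….
Track B = 5, 13, 18, 31, ?, 80, 129, 209, 338: a Fibonacci-like recurrence a_n = a_{n-1} + a_{n-2}.
Filling track B at index 5 by its rule yields 49.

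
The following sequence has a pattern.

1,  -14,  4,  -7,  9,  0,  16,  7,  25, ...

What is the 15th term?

64

Positions 1, 3, 5, … form one subsequence and positions 2, 4, 6, … form another.
Track A = 1, 4, 9, 16, 25: consecutive squares n² from n = 1.
Track B = -14, -7, 0, 7: arithmetic, step +7.
Position 15 falls in track A as its term 8, giving 64.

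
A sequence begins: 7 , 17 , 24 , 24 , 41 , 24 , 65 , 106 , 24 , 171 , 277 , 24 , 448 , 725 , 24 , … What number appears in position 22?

The slot pattern repeats as AAB (period 3), so there are 2 interleaved tracks.
Track A is 7, 17, 24, 41, 65, 106, 171, 277, 448, 725, which is a Fibonacci-like recurrence a_n = a_{n-1} + a_{n-2}.
Track B is 24, 24, 24, 24, 24, which is constant 24.
The 22nd slot belongs to track A; its 15th term is 8040.

8040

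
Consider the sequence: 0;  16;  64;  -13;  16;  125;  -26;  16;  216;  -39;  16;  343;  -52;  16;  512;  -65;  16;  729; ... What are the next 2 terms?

Split by position mod 3 into 3 tracks.
Track A is 0, -13, -26, -39, -52, -65, which is arithmetic with common difference −13.
Track B is 16, 16, 16, 16, 16, 16, which is the constant sequence 16.
Track C is 64, 125, 216, 343, 512, 729, which is perfect cubes starting at 4³.
Term 19 comes from track A (its 7th entry): -78.
Position 20 falls in track B as its term 7, giving 16.

-78, 16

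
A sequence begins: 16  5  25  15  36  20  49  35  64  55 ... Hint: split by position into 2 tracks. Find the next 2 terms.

81, 90

Split by position mod 2 into 2 tracks.
Track A: 16, 25, 36, 49, 64 (the squares 4², 5², 6², …).
Track B: 5, 15, 20, 35, 55 (each term equals the sum of the previous two).
Position 11 → track A, term 6 = 81.
Position 12 falls in track B as its term 6, giving 90.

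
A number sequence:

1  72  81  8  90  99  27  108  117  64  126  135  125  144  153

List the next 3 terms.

216, 162, 171

Positions follow the repeating pattern ABB; grouping by letter gives 2 tracks.
Track A: 1, 8, 27, 64, 125. Consecutive cubes n³ from n = 1.
Track B: 72, 81, 90, 99, 108, 117, 126, 135, 144, 153. Linear: a_n = 63 + 9·n.
The 16th slot belongs to track A; its 6th term is 216.
The 17th slot belongs to track B; its 11th term is 162.
Position 18 → track B, term 12 = 171.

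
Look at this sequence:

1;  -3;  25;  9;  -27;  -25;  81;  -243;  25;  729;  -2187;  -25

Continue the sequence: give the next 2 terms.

6561, -19683

Reading positions in blocks of 3 reveals the pattern AAB — 2 tracks woven together.
Track A: 1, -3, 9, -27, 81, -243, 729, -2187 — geometric with ratio -3.
Track B: 25, -25, 25, -25 — oscillating between 25 and -25.
Position 13 falls in track A as its term 9, giving 6561.
Position 14 falls in track A as its term 10, giving -19683.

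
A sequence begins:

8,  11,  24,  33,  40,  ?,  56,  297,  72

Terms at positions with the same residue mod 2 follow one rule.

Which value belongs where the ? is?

The terms cycle through 2 interleaved subsequences.
Track A: 8, 24, 40, 56, 72. Arithmetic, step +16.
Track B: 11, 33, ?, 297. A geometric progression (common ratio 3).
So the missing entry in track B is 99.

99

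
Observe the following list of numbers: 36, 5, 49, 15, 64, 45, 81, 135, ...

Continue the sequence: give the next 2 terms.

Split by position mod 2 into 2 tracks.
Track A: 36, 49, 64, 81. Consecutive squares n² from n = 6.
Track B: 5, 15, 45, 135. A geometric progression (common ratio 3).
The 9th slot belongs to track A; its 5th term is 100.
Position 10 falls in track B as its term 5, giving 405.

100, 405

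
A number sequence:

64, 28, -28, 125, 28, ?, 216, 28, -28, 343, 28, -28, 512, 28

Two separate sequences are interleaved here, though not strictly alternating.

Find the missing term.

-28

Positions follow the repeating pattern ABB; grouping by letter gives 2 tracks.
Track A is 64, 125, 216, 343, 512, which is the cubes 4³, 5³, 6³, ….
Track B is 28, -28, 28, ?, 28, -28, 28, -28, 28, which is the oscillation 28·(−1)^(n+1).
The gap is track B's term 4; the rule gives -28.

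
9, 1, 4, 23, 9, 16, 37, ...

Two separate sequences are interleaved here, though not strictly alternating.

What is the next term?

Positions follow the repeating pattern ABB; grouping by letter gives 2 tracks.
Track A: 9, 23, 37. Adding 14 each time.
Track B: 1, 4, 9, 16. Perfect squares starting at 1².
The 8th slot belongs to track B; its 5th term is 25.

25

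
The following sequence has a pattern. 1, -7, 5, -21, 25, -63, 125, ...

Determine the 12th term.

Positions 1, 3, 5, … form one subsequence and positions 2, 4, 6, … form another.
Subsequence A is 1, 5, 25, 125, which is powers 5^0, 5^1, 5^2, ….
Subsequence B is -7, -21, -63, which is geometric, ×3 each step.
The 12th slot belongs to subsequence B; its 6th term is -1701.

-1701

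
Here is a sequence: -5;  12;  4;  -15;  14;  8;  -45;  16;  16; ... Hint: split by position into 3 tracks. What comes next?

-135

The terms cycle through 3 interleaved subsequences.
Track A: -5, -15, -45 — multiplying by 3 each time.
Track B: 12, 14, 16 — arithmetic with common difference +2.
Track C: 4, 8, 16 — powers 2^2, 2^3, 2^4, ….
Position 10 → track A, term 4 = -135.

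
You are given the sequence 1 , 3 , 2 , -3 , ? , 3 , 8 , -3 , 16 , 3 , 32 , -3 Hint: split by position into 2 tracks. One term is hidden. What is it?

4

Odd-indexed and even-indexed terms follow separate rules.
Track A: 1, 2, ?, 8, 16, 32. Powers of 2.
Track B: 3, -3, 3, -3, 3, -3. Oscillating between 3 and -3.
So the missing entry in track A is 4.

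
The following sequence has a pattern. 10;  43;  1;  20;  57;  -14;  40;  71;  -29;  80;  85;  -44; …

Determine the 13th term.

160

Split by position mod 3: positions 1, 4, 7, … form one track, and each other residue class forms its own.
Track A is 10, 20, 40, 80, which is a geometric progression (common ratio 2).
Track B is 43, 57, 71, 85, which is arithmetic with common difference +14.
Track C is 1, -14, -29, -44, which is subtracting 15 each time.
The 13th slot belongs to track A; its 5th term is 160.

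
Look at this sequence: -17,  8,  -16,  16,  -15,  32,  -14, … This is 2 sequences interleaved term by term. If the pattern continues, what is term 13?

-11

Positions 1, 3, 5, … form one subsequence and positions 2, 4, 6, … form another.
Stream A: -17, -16, -15, -14. Adding 1 each time.
Stream B: 8, 16, 32. Geometric with ratio 2.
The 13th slot belongs to stream A; its 7th term is -11.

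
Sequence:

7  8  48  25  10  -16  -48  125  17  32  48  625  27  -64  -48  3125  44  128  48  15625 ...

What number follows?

Read the sequence 4 terms at a time; column i is its own pattern.
Subsequence A: 7, 10, 17, 27, 44 (each term equals the sum of the previous two).
Subsequence B: 8, -16, 32, -64, 128 (geometric with ratio -2).
Subsequence C: 48, -48, 48, -48, 48 (alternating ±48).
Subsequence D: 25, 125, 625, 3125, 15625 (powers of 5).
Term 21 comes from subsequence A (its 6th entry): 71.

71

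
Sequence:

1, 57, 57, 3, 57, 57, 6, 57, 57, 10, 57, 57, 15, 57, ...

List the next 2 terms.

The slot pattern repeats as ABB (period 3), so there are 2 interleaved tracks.
Stream A: 1, 3, 6, 10, 15 (the triangular numbers T_1, T_2, …).
Stream B: 57, 57, 57, 57, 57, 57, 57, 57, 57 (always 57).
Position 15 falls in stream B as its term 10, giving 57.
Term 16 comes from stream A (its 6th entry): 21.

57, 21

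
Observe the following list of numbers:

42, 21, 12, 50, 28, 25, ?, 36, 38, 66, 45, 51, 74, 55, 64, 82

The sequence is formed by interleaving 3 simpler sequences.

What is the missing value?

58

Split by position mod 3 into 3 tracks.
Subsequence A: 42, 50, ?, 66, 74, 82 — arithmetic with common difference +8.
Subsequence B: 21, 28, 36, 45, 55 — triangular numbers starting at T_6.
Subsequence C: 12, 25, 38, 51, 64 — arithmetic, step +13.
The gap is subsequence A's term 3; the rule gives 58.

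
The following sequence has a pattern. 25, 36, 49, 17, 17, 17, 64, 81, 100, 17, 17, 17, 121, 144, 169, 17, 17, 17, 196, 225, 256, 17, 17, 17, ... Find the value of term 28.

17

Positions follow the repeating pattern AAABBB; grouping by letter gives 2 tracks.
Track A: 25, 36, 49, 64, 81, 100, 121, 144, 169, 196, 225, 256 — perfect squares starting at 5².
Track B: 17, 17, 17, 17, 17, 17, 17, 17, 17, 17, 17, 17 — the constant sequence 17.
Position 28 → track B, term 13 = 17.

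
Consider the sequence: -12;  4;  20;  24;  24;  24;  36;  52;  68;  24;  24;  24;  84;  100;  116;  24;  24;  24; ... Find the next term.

Reading positions in blocks of 6 reveals the pattern AAABBB — 2 tracks woven together.
Track A is -12, 4, 20, 36, 52, 68, 84, 100, 116, which is adding 16 each time.
Track B is 24, 24, 24, 24, 24, 24, 24, 24, 24, which is the constant sequence 24.
Position 19 falls in track A as its term 10, giving 132.

132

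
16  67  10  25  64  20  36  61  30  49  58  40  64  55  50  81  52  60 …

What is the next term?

100

The terms cycle through 3 interleaved subsequences.
Track A: 16, 25, 36, 49, 64, 81 (the squares 4², 5², 6², …).
Track B: 67, 64, 61, 58, 55, 52 (subtracting 3 each time).
Track C: 10, 20, 30, 40, 50, 60 (arithmetic with common difference +10).
Position 19 falls in track A as its term 7, giving 100.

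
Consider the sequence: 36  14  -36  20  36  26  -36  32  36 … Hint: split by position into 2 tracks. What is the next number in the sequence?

38

The terms cycle through 2 interleaved subsequences.
Subsequence A: 36, -36, 36, -36, 36 (oscillating between 36 and -36).
Subsequence B: 14, 20, 26, 32 (arithmetic, step +6).
Position 10 falls in subsequence B as its term 5, giving 38.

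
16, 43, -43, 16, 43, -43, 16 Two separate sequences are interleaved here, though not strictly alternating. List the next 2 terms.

43, -43

Reading positions in blocks of 3 reveals the pattern ABB — 2 tracks woven together.
Stream A is 16, 16, 16, which is always 16.
Stream B is 43, -43, 43, -43, which is the oscillation 43·(−1)^(n+1).
Position 8 falls in stream B as its term 5, giving 43.
Term 9 comes from stream B (its 6th entry): -43.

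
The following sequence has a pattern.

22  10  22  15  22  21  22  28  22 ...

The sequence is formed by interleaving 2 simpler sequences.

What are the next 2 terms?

Positions 1, 3, 5, … form one subsequence and positions 2, 4, 6, … form another.
Track A is 22, 22, 22, 22, 22, which is always 22.
Track B is 10, 15, 21, 28, which is the triangular numbers T_4, T_5, ….
The 10th slot belongs to track B; its 5th term is 36.
The 11th slot belongs to track A; its 6th term is 22.

36, 22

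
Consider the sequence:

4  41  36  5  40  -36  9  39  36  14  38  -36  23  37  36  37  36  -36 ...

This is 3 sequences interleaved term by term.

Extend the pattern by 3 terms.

60, 35, 36

Read the sequence 3 terms at a time; column i is its own pattern.
Track A: 4, 5, 9, 14, 23, 37. Fibonacci-style (each term is the sum of the two before it).
Track B: 41, 40, 39, 38, 37, 36. Arithmetic, step −1.
Track C: 36, -36, 36, -36, 36, -36. Alternating ±36.
Position 19 → track A, term 7 = 60.
Position 20 → track B, term 7 = 35.
Position 21 → track C, term 7 = 36.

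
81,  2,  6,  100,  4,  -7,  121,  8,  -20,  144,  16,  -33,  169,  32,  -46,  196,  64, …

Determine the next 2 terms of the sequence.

-59, 225

The terms cycle through 3 interleaved subsequences.
Track A = 81, 100, 121, 144, 169, 196: perfect squares starting at 9².
Track B = 2, 4, 8, 16, 32, 64: powers of 2.
Track C = 6, -7, -20, -33, -46: arithmetic with common difference −13.
Position 18 falls in track C as its term 6, giving -59.
The 19th slot belongs to track A; its 7th term is 225.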